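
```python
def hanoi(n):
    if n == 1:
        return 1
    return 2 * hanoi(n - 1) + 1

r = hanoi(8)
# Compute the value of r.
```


hanoi(8)
= 2 * hanoi(7) + 1
= 2 * (2 * hanoi(6) + 1) + 1
= 2 * (2 * (2 * hanoi(5) + 1) + 1) + 1
= 2 * (2 * (2 * (2 * hanoi(4) + 1) + 1) + 1) + 1
= 2 * (2 * (2 * (2 * (2 * hanoi(3) + 1) + 1) + 1) + 1) + 1
= 2 * (2 * (2 * (2 * (2 * (2 * hanoi(2) + 1) + 1) + 1) + 1) + 1) + 1
= 2 * (2 * (2 * (2 * (2 * (2 * (2 * hanoi(1) + 1) + 1) + 1) + 1) + 1) + 1) + 1
Now compute bottom-up:
hanoi(1) = 1
hanoi(2) = 2 * 1 + 1 = 3
hanoi(3) = 2 * 3 + 1 = 7
hanoi(4) = 2 * 7 + 1 = 15
hanoi(5) = 2 * 15 + 1 = 31
hanoi(6) = 2 * 31 + 1 = 63
hanoi(7) = 2 * 63 + 1 = 127
hanoi(8) = 2 * 127 + 1 = 255
= 255


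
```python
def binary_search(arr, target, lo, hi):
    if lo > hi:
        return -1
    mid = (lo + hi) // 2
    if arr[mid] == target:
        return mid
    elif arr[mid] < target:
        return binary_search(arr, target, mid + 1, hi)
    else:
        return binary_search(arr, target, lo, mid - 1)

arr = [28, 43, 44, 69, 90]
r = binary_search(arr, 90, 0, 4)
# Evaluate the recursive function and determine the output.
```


binary_search(arr, 90, 0, 4)
lo=0, hi=4, mid=2, arr[mid]=44
44 < 90, search right half
lo=3, hi=4, mid=3, arr[mid]=69
69 < 90, search right half
lo=4, hi=4, mid=4, arr[mid]=90
arr[4] == 90, found at index 4
= 4


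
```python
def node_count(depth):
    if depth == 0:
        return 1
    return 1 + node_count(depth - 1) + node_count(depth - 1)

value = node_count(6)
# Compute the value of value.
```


node_count(6)
= 1 + node_count(5) + node_count(5)
= 1 + 2 * node_count(5)
node_count(k) = 2^(k+1) - 1
node_count(0) = 1
node_count(1) = 3
node_count(2) = 7
node_count(3) = 15
node_count(4) = 31
node_count(6) = 2^7 - 1 = 127


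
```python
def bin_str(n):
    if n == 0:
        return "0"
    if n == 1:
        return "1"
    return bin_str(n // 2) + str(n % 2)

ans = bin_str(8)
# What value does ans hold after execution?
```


bin_str(8)
= bin_str(4) + "0"
= bin_str(2) + "0" + "0"
= bin_str(1) + "0" + "0" + "0"
= "1" + "0" + "0" + "0"
= "1000"


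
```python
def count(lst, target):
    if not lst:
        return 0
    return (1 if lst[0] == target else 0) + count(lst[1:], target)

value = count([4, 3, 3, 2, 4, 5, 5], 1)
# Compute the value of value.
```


count([4, 3, 3, 2, 4, 5, 5], 1)
lst[0]=4 != 1: 0 + count([3, 3, 2, 4, 5, 5], 1)
lst[0]=3 != 1: 0 + count([3, 2, 4, 5, 5], 1)
lst[0]=3 != 1: 0 + count([2, 4, 5, 5], 1)
lst[0]=2 != 1: 0 + count([4, 5, 5], 1)
lst[0]=4 != 1: 0 + count([5, 5], 1)
lst[0]=5 != 1: 0 + count([5], 1)
lst[0]=5 != 1: 0 + count([], 1)
= 0


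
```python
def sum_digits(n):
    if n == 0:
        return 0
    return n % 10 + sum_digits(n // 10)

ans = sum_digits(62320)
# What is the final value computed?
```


sum_digits(62320)
= 0 + sum_digits(6232)
= 0 + 2 + sum_digits(623)
= 0 + 2 + 3 + sum_digits(62)
= 0 + 2 + 3 + 2 + sum_digits(6)
= 0 + 2 + 3 + 2 + 6 + sum_digits(0)
= 0 + 2 + 3 + 2 + 6 + 0
= 13


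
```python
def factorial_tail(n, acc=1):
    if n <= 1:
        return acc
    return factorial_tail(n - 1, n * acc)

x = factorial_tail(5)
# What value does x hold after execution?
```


factorial_tail(5, 1)
= factorial_tail(4, 5 * 1) = factorial_tail(4, 5)
= factorial_tail(3, 4 * 5) = factorial_tail(3, 20)
= factorial_tail(2, 3 * 20) = factorial_tail(2, 60)
= factorial_tail(1, 2 * 60) = factorial_tail(1, 120)
n <= 1, return acc = 120


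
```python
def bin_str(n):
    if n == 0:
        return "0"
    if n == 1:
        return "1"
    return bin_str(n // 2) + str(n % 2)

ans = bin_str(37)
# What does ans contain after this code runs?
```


bin_str(37)
= bin_str(18) + "1"
= bin_str(9) + "0" + "1"
= bin_str(4) + "1" + "0" + "1"
= bin_str(2) + "0" + "1" + "0" + "1"
= bin_str(1) + "0" + "0" + "1" + "0" + "1"
= "1" + "0" + "0" + "1" + "0" + "1"
= "100101"


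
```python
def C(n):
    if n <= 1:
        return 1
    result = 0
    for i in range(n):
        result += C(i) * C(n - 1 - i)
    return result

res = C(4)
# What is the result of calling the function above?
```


C(4)
= sum of C(i) * C(4-1-i) for i in 0..3
First compute sub-values bottom-up:
  C(0) = 1, C(1) = 1
  C(2) = 1*1 + 1*1 = 2
  C(3) = 1*2 + 1*1 + 2*1 = 5
Now C(4):
  C(0)*C(3) = 1*5 = 5
  C(1)*C(2) = 1*2 = 2
  C(2)*C(1) = 2*1 = 2
  C(3)*C(0) = 5*1 = 5
= 5 + 2 + 2 + 5
= 14


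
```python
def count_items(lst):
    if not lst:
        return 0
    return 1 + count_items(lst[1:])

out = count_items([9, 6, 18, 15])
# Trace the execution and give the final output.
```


count_items([9, 6, 18, 15])
= 1 + count_items([6, 18, 15])
= 1 + 1 + count_items([18, 15])
= 1 + 1 + 1 + count_items([15])
= 1 + 1 + 1 + 1 + count_items([])
= 1 + 1 + 1 + 1 + 0
= 4


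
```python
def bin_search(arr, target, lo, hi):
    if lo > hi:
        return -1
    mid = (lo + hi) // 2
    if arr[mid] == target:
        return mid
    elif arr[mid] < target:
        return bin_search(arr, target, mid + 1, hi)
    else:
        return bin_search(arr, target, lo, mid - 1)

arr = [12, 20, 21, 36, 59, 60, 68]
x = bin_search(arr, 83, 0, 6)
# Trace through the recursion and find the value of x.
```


bin_search(arr, 83, 0, 6)
lo=0, hi=6, mid=3, arr[mid]=36
36 < 83, search right half
lo=4, hi=6, mid=5, arr[mid]=60
60 < 83, search right half
lo=6, hi=6, mid=6, arr[mid]=68
68 < 83, search right half
lo > hi, target not found, return -1
= -1


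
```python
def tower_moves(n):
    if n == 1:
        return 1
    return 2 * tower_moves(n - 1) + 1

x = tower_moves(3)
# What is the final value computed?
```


tower_moves(3)
= 2 * tower_moves(2) + 1
= 2 * (2 * tower_moves(1) + 1) + 1
Now compute bottom-up:
tower_moves(1) = 1
tower_moves(2) = 2 * 1 + 1 = 3
tower_moves(3) = 2 * 3 + 1 = 7
= 7


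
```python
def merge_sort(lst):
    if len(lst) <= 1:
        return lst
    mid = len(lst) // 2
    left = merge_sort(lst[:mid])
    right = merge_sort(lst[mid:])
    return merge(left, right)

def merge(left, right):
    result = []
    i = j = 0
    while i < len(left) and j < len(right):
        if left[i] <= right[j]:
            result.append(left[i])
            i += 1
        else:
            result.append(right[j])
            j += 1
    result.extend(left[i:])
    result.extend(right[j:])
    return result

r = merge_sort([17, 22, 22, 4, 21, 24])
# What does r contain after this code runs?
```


merge_sort([17, 22, 22, 4, 21, 24])
Split into [17, 22, 22] and [4, 21, 24]
Left sorted: [17, 22, 22]
Right sorted: [4, 21, 24]
Merge [17, 22, 22] and [4, 21, 24]
= [4, 17, 21, 22, 22, 24]


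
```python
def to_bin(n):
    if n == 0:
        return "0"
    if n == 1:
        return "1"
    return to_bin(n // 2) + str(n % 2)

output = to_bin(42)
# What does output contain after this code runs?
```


to_bin(42)
= to_bin(21) + "0"
= to_bin(10) + "1" + "0"
= to_bin(5) + "0" + "1" + "0"
= to_bin(2) + "1" + "0" + "1" + "0"
= to_bin(1) + "0" + "1" + "0" + "1" + "0"
= "1" + "0" + "1" + "0" + "1" + "0"
= "101010"


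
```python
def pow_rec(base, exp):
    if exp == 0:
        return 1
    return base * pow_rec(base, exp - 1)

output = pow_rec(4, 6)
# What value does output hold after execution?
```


pow_rec(4, 6)
= 4 * pow_rec(4, 5)
= 4 * 4 * pow_rec(4, 4)
= 4 * 4 * 4 * pow_rec(4, 3)
= 4 * 4 * 4 * 4 * pow_rec(4, 2)
= 4 * 4 * 4 * 4 * 4 * pow_rec(4, 1)
= 4 * 4 * 4 * 4 * 4 * 4 * pow_rec(4, 0)
= 4 * 4 * 4 * 4 * 4 * 4 * 1
= 4096


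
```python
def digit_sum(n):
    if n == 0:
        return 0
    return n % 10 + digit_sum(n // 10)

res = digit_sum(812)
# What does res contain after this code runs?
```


digit_sum(812)
= 2 + digit_sum(81)
= 2 + 1 + digit_sum(8)
= 2 + 1 + 8 + digit_sum(0)
= 2 + 1 + 8 + 0
= 11


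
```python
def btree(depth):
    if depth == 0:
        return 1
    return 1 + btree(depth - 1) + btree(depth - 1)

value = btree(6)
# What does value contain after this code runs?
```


btree(6)
= 1 + btree(5) + btree(5)
= 1 + 2 * btree(5)
btree(k) = 2^(k+1) - 1
btree(0) = 1
btree(1) = 3
btree(2) = 7
btree(3) = 15
btree(4) = 31
btree(6) = 2^7 - 1 = 127


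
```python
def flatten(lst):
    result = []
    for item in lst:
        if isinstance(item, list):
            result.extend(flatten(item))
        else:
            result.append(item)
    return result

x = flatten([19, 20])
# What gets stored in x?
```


flatten([19, 20])
Processing each element:
  19 is not a list -> append 19
  20 is not a list -> append 20
= [19, 20]


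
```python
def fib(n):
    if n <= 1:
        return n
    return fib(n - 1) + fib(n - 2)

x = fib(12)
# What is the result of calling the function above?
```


fib(12)
= fib(11) + fib(10)
= (fib(10) + fib(9)) + fib(10)
Computing bottom-up: fib(0)=0, fib(1)=1, fib(2)=1, fib(3)=2, fib(4)=3, fib(5)=5, fib(6)=8, fib(7)=13, fib(8)=21, fib(9)=34, fib(10)=55, fib(11)=89, fib(12)=144
= 144


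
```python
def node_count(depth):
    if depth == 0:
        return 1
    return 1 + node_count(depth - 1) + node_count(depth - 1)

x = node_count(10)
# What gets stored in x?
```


node_count(10)
= 1 + node_count(9) + node_count(9)
= 1 + 2 * node_count(9)
node_count(k) = 2^(k+1) - 1
node_count(0) = 1
node_count(1) = 3
node_count(2) = 7
node_count(3) = 15
node_count(4) = 31
node_count(10) = 2^11 - 1 = 2047


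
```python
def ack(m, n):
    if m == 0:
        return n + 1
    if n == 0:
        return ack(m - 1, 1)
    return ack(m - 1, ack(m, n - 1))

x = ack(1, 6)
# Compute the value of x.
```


ack(1, 6)
= ack(0, ack(1, 5))
First compute ack(1, 5) = 7
= ack(0, 7)
= 8


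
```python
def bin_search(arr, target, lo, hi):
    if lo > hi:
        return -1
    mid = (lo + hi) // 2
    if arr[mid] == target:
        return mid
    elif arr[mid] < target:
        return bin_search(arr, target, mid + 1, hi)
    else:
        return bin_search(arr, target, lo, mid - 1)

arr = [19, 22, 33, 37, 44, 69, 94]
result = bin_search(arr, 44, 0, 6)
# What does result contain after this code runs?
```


bin_search(arr, 44, 0, 6)
lo=0, hi=6, mid=3, arr[mid]=37
37 < 44, search right half
lo=4, hi=6, mid=5, arr[mid]=69
69 > 44, search left half
lo=4, hi=4, mid=4, arr[mid]=44
arr[4] == 44, found at index 4
= 4


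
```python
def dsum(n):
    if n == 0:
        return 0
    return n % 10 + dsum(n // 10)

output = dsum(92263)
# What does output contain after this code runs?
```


dsum(92263)
= 3 + dsum(9226)
= 3 + 6 + dsum(922)
= 3 + 6 + 2 + dsum(92)
= 3 + 6 + 2 + 2 + dsum(9)
= 3 + 6 + 2 + 2 + 9 + dsum(0)
= 3 + 6 + 2 + 2 + 9 + 0
= 22


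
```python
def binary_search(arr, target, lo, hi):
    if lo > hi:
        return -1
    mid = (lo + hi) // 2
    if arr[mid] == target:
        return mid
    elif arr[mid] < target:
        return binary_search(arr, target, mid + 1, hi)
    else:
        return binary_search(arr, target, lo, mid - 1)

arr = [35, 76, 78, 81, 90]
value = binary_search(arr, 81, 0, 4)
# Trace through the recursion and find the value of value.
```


binary_search(arr, 81, 0, 4)
lo=0, hi=4, mid=2, arr[mid]=78
78 < 81, search right half
lo=3, hi=4, mid=3, arr[mid]=81
arr[3] == 81, found at index 3
= 3


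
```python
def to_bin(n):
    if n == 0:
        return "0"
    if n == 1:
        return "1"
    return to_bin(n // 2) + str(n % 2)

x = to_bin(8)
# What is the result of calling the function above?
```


to_bin(8)
= to_bin(4) + "0"
= to_bin(2) + "0" + "0"
= to_bin(1) + "0" + "0" + "0"
= "1" + "0" + "0" + "0"
= "1000"


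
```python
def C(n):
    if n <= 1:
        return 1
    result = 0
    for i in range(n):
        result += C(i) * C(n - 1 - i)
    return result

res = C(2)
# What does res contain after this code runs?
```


C(2)
= sum of C(i) * C(2-1-i) for i in 0..1
  C(0)*C(1) = 1*1 = 1
  C(1)*C(0) = 1*1 = 1
= 1 + 1
= 2


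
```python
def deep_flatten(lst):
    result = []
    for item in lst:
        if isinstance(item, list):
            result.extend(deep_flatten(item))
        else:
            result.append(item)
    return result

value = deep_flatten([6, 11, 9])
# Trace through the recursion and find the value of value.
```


deep_flatten([6, 11, 9])
Processing each element:
  6 is not a list -> append 6
  11 is not a list -> append 11
  9 is not a list -> append 9
= [6, 11, 9]


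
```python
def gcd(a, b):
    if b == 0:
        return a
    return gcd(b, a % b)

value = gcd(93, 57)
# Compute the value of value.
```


gcd(93, 57)
= gcd(57, 93 % 57) = gcd(57, 36)
= gcd(36, 57 % 36) = gcd(36, 21)
= gcd(21, 36 % 21) = gcd(21, 15)
= gcd(15, 21 % 15) = gcd(15, 6)
= gcd(6, 15 % 6) = gcd(6, 3)
= gcd(3, 6 % 3) = gcd(3, 0)
b == 0, return a = 3


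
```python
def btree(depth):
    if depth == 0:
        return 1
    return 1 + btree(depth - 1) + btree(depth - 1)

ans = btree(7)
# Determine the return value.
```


btree(7)
= 1 + btree(6) + btree(6)
= 1 + 2 * btree(6)
btree(k) = 2^(k+1) - 1
btree(0) = 1
btree(1) = 3
btree(2) = 7
btree(3) = 15
btree(4) = 31
btree(7) = 2^8 - 1 = 255


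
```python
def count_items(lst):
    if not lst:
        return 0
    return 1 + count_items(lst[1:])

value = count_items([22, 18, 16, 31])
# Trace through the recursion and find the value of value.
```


count_items([22, 18, 16, 31])
= 1 + count_items([18, 16, 31])
= 1 + 1 + count_items([16, 31])
= 1 + 1 + 1 + count_items([31])
= 1 + 1 + 1 + 1 + count_items([])
= 1 + 1 + 1 + 1 + 0
= 4


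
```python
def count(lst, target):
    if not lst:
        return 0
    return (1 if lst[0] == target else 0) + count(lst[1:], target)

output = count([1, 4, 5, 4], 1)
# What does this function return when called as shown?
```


count([1, 4, 5, 4], 1)
lst[0]=1 == 1: 1 + count([4, 5, 4], 1)
lst[0]=4 != 1: 0 + count([5, 4], 1)
lst[0]=5 != 1: 0 + count([4], 1)
lst[0]=4 != 1: 0 + count([], 1)
= 1


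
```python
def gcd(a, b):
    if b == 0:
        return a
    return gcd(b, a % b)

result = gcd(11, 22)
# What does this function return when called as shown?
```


gcd(11, 22)
= gcd(22, 11 % 22) = gcd(22, 11)
= gcd(11, 22 % 11) = gcd(11, 0)
b == 0, return a = 11


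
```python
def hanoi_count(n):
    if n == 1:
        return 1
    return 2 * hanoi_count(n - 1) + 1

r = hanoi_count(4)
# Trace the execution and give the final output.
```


hanoi_count(4)
= 2 * hanoi_count(3) + 1
= 2 * (2 * hanoi_count(2) + 1) + 1
= 2 * (2 * (2 * hanoi_count(1) + 1) + 1) + 1
Now compute bottom-up:
hanoi_count(1) = 1
hanoi_count(2) = 2 * 1 + 1 = 3
hanoi_count(3) = 2 * 3 + 1 = 7
hanoi_count(4) = 2 * 7 + 1 = 15
= 15


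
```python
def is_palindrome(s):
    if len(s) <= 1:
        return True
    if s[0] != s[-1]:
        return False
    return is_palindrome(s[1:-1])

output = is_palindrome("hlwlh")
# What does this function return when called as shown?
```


is_palindrome("hlwlh")
"hlwlh": s[0]='h' == s[-1]='h' -> is_palindrome("lwl")
"lwl": s[0]='l' == s[-1]='l' -> is_palindrome("w")
"w": len <= 1 -> True
= True


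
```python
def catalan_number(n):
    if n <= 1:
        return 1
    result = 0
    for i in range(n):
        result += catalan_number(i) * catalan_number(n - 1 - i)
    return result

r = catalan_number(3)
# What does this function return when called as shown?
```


catalan_number(3)
= sum of catalan_number(i) * catalan_number(3-1-i) for i in 0..2
First compute sub-values bottom-up:
  catalan_number(0) = 1, catalan_number(1) = 1
  catalan_number(2) = 1*1 + 1*1 = 2
Now catalan_number(3):
  catalan_number(0)*catalan_number(2) = 1*2 = 2
  catalan_number(1)*catalan_number(1) = 1*1 = 1
  catalan_number(2)*catalan_number(0) = 2*1 = 2
= 2 + 1 + 2
= 5


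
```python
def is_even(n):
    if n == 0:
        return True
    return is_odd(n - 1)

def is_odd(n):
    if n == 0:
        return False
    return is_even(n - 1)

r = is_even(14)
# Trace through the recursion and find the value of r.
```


is_even(14)
= is_odd(13)
= is_even(12)
= is_odd(11)
= is_even(10)
= is_odd(9)
= is_even(8)
= is_odd(7)
= is_even(6)
= is_odd(5)
= is_even(4)
= is_odd(3)
= is_even(2)
= is_odd(1)
= is_even(0)
n == 0: return True
= True


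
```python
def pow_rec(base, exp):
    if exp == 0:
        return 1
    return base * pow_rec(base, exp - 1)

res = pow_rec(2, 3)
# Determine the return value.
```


pow_rec(2, 3)
= 2 * pow_rec(2, 2)
= 2 * 2 * pow_rec(2, 1)
= 2 * 2 * 2 * pow_rec(2, 0)
= 2 * 2 * 2 * 1
= 8


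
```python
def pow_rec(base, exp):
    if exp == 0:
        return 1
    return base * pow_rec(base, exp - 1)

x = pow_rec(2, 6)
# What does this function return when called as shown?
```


pow_rec(2, 6)
= 2 * pow_rec(2, 5)
= 2 * 2 * pow_rec(2, 4)
= 2 * 2 * 2 * pow_rec(2, 3)
= 2 * 2 * 2 * 2 * pow_rec(2, 2)
= 2 * 2 * 2 * 2 * 2 * pow_rec(2, 1)
= 2 * 2 * 2 * 2 * 2 * 2 * pow_rec(2, 0)
= 2 * 2 * 2 * 2 * 2 * 2 * 1
= 64


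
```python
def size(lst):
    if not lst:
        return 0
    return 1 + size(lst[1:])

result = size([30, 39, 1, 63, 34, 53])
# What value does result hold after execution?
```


size([30, 39, 1, 63, 34, 53])
= 1 + size([39, 1, 63, 34, 53])
= 1 + 1 + size([1, 63, 34, 53])
= 1 + 1 + 1 + size([63, 34, 53])
= 1 + 1 + 1 + 1 + size([34, 53])
= 1 + 1 + 1 + 1 + 1 + size([53])
= 1 + 1 + 1 + 1 + 1 + 1 + size([])
= 1 + 1 + 1 + 1 + 1 + 1 + 0
= 6


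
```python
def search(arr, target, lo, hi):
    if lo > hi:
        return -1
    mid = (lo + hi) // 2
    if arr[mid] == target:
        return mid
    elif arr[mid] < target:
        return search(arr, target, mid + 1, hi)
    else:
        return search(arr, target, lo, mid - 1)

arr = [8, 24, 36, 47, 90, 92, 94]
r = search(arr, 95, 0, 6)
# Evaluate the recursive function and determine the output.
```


search(arr, 95, 0, 6)
lo=0, hi=6, mid=3, arr[mid]=47
47 < 95, search right half
lo=4, hi=6, mid=5, arr[mid]=92
92 < 95, search right half
lo=6, hi=6, mid=6, arr[mid]=94
94 < 95, search right half
lo > hi, target not found, return -1
= -1


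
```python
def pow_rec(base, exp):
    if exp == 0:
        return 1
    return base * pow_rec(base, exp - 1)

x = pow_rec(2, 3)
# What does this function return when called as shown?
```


pow_rec(2, 3)
= 2 * pow_rec(2, 2)
= 2 * 2 * pow_rec(2, 1)
= 2 * 2 * 2 * pow_rec(2, 0)
= 2 * 2 * 2 * 1
= 8


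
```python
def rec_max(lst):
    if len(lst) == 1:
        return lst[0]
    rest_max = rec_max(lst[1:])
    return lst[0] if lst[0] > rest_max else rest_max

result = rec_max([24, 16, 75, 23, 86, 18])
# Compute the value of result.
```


rec_max([24, 16, 75, 23, 86, 18])
= compare 24 with rec_max([16, 75, 23, 86, 18])
= compare 16 with rec_max([75, 23, 86, 18])
= compare 75 with rec_max([23, 86, 18])
= compare 23 with rec_max([86, 18])
= compare 86 with rec_max([18])
Base: rec_max([18]) = 18
compare 86 with 18: max = 86
compare 23 with 86: max = 86
compare 75 with 86: max = 86
compare 16 with 86: max = 86
compare 24 with 86: max = 86
= 86


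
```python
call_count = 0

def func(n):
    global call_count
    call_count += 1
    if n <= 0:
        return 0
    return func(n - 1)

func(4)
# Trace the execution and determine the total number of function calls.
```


func(4) calls func(3) calls ... calls func(0)
Total calls: 4 + 1 (for base case) = 5


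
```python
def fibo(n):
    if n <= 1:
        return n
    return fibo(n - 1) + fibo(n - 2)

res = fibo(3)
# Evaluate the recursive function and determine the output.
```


fibo(3)
= fibo(2) + fibo(1)
Computing bottom-up: fibo(0)=0, fibo(1)=1, fibo(2)=1, fibo(3)=2
= 2


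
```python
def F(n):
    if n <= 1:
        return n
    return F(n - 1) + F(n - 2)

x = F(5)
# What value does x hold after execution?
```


F(5)
= F(4) + F(3)
= (F(3) + F(2)) + F(3)
Computing bottom-up: F(0)=0, F(1)=1, F(2)=1, F(3)=2, F(4)=3, F(5)=5
= 5


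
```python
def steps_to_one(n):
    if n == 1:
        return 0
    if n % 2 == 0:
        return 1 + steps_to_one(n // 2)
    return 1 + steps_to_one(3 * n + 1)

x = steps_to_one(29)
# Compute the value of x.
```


steps_to_one(29)
29 is odd -> 3*29+1 = 88 -> steps_to_one(88)
88 is even -> steps_to_one(44)
44 is even -> steps_to_one(22)
22 is even -> steps_to_one(11)
11 is odd -> 3*11+1 = 34 -> steps_to_one(34)
34 is even -> steps_to_one(17)
17 is odd -> 3*17+1 = 52 -> steps_to_one(52)
52 is even -> steps_to_one(26)
26 is even -> steps_to_one(13)
13 is odd -> 3*13+1 = 40 -> steps_to_one(40)
40 is even -> steps_to_one(20)
20 is even -> steps_to_one(10)
10 is even -> steps_to_one(5)
5 is odd -> 3*5+1 = 16 -> steps_to_one(16)
16 is even -> steps_to_one(8)
8 is even -> steps_to_one(4)
4 is even -> steps_to_one(2)
2 is even -> steps_to_one(1)
Reached 1 after 18 steps
= 18


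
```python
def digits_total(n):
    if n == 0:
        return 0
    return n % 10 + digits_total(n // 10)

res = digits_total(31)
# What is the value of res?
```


digits_total(31)
= 1 + digits_total(3)
= 1 + 3 + digits_total(0)
= 1 + 3 + 0
= 4


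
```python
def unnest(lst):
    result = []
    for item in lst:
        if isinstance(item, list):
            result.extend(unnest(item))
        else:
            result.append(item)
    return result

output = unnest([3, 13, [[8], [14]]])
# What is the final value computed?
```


unnest([3, 13, [[8], [14]]])
Processing each element:
  3 is not a list -> append 3
  13 is not a list -> append 13
  [[8], [14]] is a list -> unnest recursively -> [8, 14]
= [3, 13, 8, 14]


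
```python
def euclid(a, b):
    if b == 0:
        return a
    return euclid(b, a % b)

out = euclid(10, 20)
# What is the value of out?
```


euclid(10, 20)
= euclid(20, 10 % 20) = euclid(20, 10)
= euclid(10, 20 % 10) = euclid(10, 0)
b == 0, return a = 10


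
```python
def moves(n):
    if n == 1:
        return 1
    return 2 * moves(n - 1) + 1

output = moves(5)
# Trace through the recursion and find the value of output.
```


moves(5)
= 2 * moves(4) + 1
= 2 * (2 * moves(3) + 1) + 1
= 2 * (2 * (2 * moves(2) + 1) + 1) + 1
= 2 * (2 * (2 * (2 * moves(1) + 1) + 1) + 1) + 1
Now compute bottom-up:
moves(1) = 1
moves(2) = 2 * 1 + 1 = 3
moves(3) = 2 * 3 + 1 = 7
moves(4) = 2 * 7 + 1 = 15
moves(5) = 2 * 15 + 1 = 31
= 31


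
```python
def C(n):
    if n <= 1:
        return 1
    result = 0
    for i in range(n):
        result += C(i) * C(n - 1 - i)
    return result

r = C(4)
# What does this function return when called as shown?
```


C(4)
= sum of C(i) * C(4-1-i) for i in 0..3
First compute sub-values bottom-up:
  C(0) = 1, C(1) = 1
  C(2) = 1*1 + 1*1 = 2
  C(3) = 1*2 + 1*1 + 2*1 = 5
Now C(4):
  C(0)*C(3) = 1*5 = 5
  C(1)*C(2) = 1*2 = 2
  C(2)*C(1) = 2*1 = 2
  C(3)*C(0) = 5*1 = 5
= 5 + 2 + 2 + 5
= 14


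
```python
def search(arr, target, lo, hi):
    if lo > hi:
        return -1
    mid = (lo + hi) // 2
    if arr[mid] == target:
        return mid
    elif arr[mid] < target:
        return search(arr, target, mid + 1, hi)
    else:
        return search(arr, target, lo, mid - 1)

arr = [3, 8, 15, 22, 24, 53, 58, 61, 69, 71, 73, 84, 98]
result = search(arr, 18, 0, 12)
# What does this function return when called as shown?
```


search(arr, 18, 0, 12)
lo=0, hi=12, mid=6, arr[mid]=58
58 > 18, search left half
lo=0, hi=5, mid=2, arr[mid]=15
15 < 18, search right half
lo=3, hi=5, mid=4, arr[mid]=24
24 > 18, search left half
lo=3, hi=3, mid=3, arr[mid]=22
22 > 18, search left half
lo > hi, target not found, return -1
= -1


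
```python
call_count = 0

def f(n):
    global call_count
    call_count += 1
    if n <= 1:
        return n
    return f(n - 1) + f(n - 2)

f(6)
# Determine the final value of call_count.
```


f(6) calls f(5) and f(4); each non-base call branches into two more.
Let C(k) = total number of calls made by f(k), including the call to f(k) itself.
Base cases: C(0) = 1, C(1) = 1
Recurrence: C(k) = 1 + C(k-1) + C(k-2)
  C(2) = 1 + C(1) + C(0) = 1 + 1 + 1 = 3
  C(3) = 1 + C(2) + C(1) = 1 + 3 + 1 = 5
  C(4) = 1 + C(3) + C(2) = 1 + 5 + 3 = 9
  C(5) = 1 + C(4) + C(3) = 1 + 9 + 5 = 15
  C(6) = 1 + C(5) + C(4) = 1 + 15 + 9 = 25
Total calls = C(6) = 25


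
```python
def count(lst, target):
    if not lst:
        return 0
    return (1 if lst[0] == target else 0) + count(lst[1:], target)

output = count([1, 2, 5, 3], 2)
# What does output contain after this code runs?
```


count([1, 2, 5, 3], 2)
lst[0]=1 != 2: 0 + count([2, 5, 3], 2)
lst[0]=2 == 2: 1 + count([5, 3], 2)
lst[0]=5 != 2: 0 + count([3], 2)
lst[0]=3 != 2: 0 + count([], 2)
= 1


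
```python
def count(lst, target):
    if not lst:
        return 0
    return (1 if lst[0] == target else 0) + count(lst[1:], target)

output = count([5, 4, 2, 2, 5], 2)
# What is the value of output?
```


count([5, 4, 2, 2, 5], 2)
lst[0]=5 != 2: 0 + count([4, 2, 2, 5], 2)
lst[0]=4 != 2: 0 + count([2, 2, 5], 2)
lst[0]=2 == 2: 1 + count([2, 5], 2)
lst[0]=2 == 2: 1 + count([5], 2)
lst[0]=5 != 2: 0 + count([], 2)
= 2


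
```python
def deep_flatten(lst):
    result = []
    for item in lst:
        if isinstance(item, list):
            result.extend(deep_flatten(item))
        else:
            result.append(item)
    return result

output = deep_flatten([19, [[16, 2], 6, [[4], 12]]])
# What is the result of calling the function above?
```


deep_flatten([19, [[16, 2], 6, [[4], 12]]])
Processing each element:
  19 is not a list -> append 19
  [[16, 2], 6, [[4], 12]] is a list -> deep_flatten recursively -> [16, 2, 6, 4, 12]
= [19, 16, 2, 6, 4, 12]


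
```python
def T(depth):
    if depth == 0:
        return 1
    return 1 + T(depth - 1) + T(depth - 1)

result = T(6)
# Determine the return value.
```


T(6)
= 1 + T(5) + T(5)
= 1 + 2 * T(5)
T(k) = 2^(k+1) - 1
T(0) = 1
T(1) = 3
T(2) = 7
T(3) = 15
T(4) = 31
T(6) = 2^7 - 1 = 127


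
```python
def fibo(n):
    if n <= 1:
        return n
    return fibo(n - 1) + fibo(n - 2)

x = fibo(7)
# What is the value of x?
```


fibo(7)
= fibo(6) + fibo(5)
= (fibo(5) + fibo(4)) + fibo(5)
Computing bottom-up: fibo(0)=0, fibo(1)=1, fibo(2)=1, fibo(3)=2, fibo(4)=3, fibo(5)=5, fibo(6)=8, fibo(7)=13
= 13


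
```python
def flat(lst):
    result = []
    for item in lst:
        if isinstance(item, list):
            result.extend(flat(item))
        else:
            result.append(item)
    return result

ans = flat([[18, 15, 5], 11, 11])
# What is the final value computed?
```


flat([[18, 15, 5], 11, 11])
Processing each element:
  [18, 15, 5] is a list -> flat recursively -> [18, 15, 5]
  11 is not a list -> append 11
  11 is not a list -> append 11
= [18, 15, 5, 11, 11]


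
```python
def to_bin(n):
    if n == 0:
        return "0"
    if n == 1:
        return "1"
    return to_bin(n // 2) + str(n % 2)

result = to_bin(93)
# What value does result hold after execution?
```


to_bin(93)
= to_bin(46) + "1"
= to_bin(23) + "0" + "1"
= to_bin(11) + "1" + "0" + "1"
= to_bin(5) + "1" + "1" + "0" + "1"
= to_bin(2) + "1" + "1" + "1" + "0" + "1"
= to_bin(1) + "0" + "1" + "1" + "1" + "0" + "1"
= "1" + "0" + "1" + "1" + "1" + "0" + "1"
= "1011101"


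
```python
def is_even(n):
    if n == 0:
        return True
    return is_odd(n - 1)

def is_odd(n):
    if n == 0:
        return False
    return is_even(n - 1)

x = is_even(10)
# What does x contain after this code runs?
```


is_even(10)
= is_odd(9)
= is_even(8)
= is_odd(7)
= is_even(6)
= is_odd(5)
= is_even(4)
= is_odd(3)
= is_even(2)
= is_odd(1)
= is_even(0)
n == 0: return True
= True


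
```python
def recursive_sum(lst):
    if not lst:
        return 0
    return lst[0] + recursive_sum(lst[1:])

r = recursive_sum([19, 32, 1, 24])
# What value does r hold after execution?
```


recursive_sum([19, 32, 1, 24])
= 19 + recursive_sum([32, 1, 24])
= 19 + 32 + recursive_sum([1, 24])
= 19 + 32 + 1 + recursive_sum([24])
= 19 + 32 + 1 + 24 + recursive_sum([])
= 19 + 32 + 1 + 24 + 0
= 76


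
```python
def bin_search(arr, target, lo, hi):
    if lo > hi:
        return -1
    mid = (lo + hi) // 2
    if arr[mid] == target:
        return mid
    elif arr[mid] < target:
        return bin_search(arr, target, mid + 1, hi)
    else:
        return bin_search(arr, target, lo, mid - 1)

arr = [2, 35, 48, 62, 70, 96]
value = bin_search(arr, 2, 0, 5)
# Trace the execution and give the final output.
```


bin_search(arr, 2, 0, 5)
lo=0, hi=5, mid=2, arr[mid]=48
48 > 2, search left half
lo=0, hi=1, mid=0, arr[mid]=2
arr[0] == 2, found at index 0
= 0


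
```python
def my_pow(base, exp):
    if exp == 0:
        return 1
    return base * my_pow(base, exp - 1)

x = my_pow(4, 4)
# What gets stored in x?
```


my_pow(4, 4)
= 4 * my_pow(4, 3)
= 4 * 4 * my_pow(4, 2)
= 4 * 4 * 4 * my_pow(4, 1)
= 4 * 4 * 4 * 4 * my_pow(4, 0)
= 4 * 4 * 4 * 4 * 1
= 256


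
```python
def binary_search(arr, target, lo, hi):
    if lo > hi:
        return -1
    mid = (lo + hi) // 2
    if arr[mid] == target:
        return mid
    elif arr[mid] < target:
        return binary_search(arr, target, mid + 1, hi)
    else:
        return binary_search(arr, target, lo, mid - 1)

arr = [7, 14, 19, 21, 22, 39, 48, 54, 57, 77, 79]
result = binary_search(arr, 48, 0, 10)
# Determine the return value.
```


binary_search(arr, 48, 0, 10)
lo=0, hi=10, mid=5, arr[mid]=39
39 < 48, search right half
lo=6, hi=10, mid=8, arr[mid]=57
57 > 48, search left half
lo=6, hi=7, mid=6, arr[mid]=48
arr[6] == 48, found at index 6
= 6


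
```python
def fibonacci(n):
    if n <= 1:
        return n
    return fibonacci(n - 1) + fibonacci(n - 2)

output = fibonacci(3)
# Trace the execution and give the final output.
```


fibonacci(3)
= fibonacci(2) + fibonacci(1)
Computing bottom-up: fibonacci(0)=0, fibonacci(1)=1, fibonacci(2)=1, fibonacci(3)=2
= 2


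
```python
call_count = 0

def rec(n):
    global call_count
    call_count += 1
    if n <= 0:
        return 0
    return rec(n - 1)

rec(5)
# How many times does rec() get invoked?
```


rec(5) calls rec(4) calls ... calls rec(0)
Total calls: 5 + 1 (for base case) = 6


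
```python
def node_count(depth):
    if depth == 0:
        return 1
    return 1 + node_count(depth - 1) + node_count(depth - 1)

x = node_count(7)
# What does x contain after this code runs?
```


node_count(7)
= 1 + node_count(6) + node_count(6)
= 1 + 2 * node_count(6)
node_count(k) = 2^(k+1) - 1
node_count(0) = 1
node_count(1) = 3
node_count(2) = 7
node_count(3) = 15
node_count(4) = 31
node_count(7) = 2^8 - 1 = 255


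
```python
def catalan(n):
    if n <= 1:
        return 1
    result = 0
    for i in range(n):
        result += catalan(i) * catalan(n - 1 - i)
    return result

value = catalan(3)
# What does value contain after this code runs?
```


catalan(3)
= sum of catalan(i) * catalan(3-1-i) for i in 0..2
First compute sub-values bottom-up:
  catalan(0) = 1, catalan(1) = 1
  catalan(2) = 1*1 + 1*1 = 2
Now catalan(3):
  catalan(0)*catalan(2) = 1*2 = 2
  catalan(1)*catalan(1) = 1*1 = 1
  catalan(2)*catalan(0) = 2*1 = 2
= 2 + 1 + 2
= 5


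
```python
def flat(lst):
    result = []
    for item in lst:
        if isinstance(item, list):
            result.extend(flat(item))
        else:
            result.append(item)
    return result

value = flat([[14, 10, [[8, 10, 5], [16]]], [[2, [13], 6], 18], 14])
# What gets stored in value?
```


flat([[14, 10, [[8, 10, 5], [16]]], [[2, [13], 6], 18], 14])
Processing each element:
  [14, 10, [[8, 10, 5], [16]]] is a list -> flat recursively -> [14, 10, 8, 10, 5, 16]
  [[2, [13], 6], 18] is a list -> flat recursively -> [2, 13, 6, 18]
  14 is not a list -> append 14
= [14, 10, 8, 10, 5, 16, 2, 13, 6, 18, 14]


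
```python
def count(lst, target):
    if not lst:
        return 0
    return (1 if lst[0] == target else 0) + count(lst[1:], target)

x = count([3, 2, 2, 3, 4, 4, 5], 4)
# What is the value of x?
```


count([3, 2, 2, 3, 4, 4, 5], 4)
lst[0]=3 != 4: 0 + count([2, 2, 3, 4, 4, 5], 4)
lst[0]=2 != 4: 0 + count([2, 3, 4, 4, 5], 4)
lst[0]=2 != 4: 0 + count([3, 4, 4, 5], 4)
lst[0]=3 != 4: 0 + count([4, 4, 5], 4)
lst[0]=4 == 4: 1 + count([4, 5], 4)
lst[0]=4 == 4: 1 + count([5], 4)
lst[0]=5 != 4: 0 + count([], 4)
= 2


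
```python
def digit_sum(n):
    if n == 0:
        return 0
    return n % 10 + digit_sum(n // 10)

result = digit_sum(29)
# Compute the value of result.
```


digit_sum(29)
= 9 + digit_sum(2)
= 9 + 2 + digit_sum(0)
= 9 + 2 + 0
= 11


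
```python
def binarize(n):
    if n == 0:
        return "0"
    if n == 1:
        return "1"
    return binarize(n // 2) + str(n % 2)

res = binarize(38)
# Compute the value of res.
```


binarize(38)
= binarize(19) + "0"
= binarize(9) + "1" + "0"
= binarize(4) + "1" + "1" + "0"
= binarize(2) + "0" + "1" + "1" + "0"
= binarize(1) + "0" + "0" + "1" + "1" + "0"
= "1" + "0" + "0" + "1" + "1" + "0"
= "100110"


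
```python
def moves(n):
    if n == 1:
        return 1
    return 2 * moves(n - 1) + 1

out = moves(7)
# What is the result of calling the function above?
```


moves(7)
= 2 * moves(6) + 1
= 2 * (2 * moves(5) + 1) + 1
= 2 * (2 * (2 * moves(4) + 1) + 1) + 1
= 2 * (2 * (2 * (2 * moves(3) + 1) + 1) + 1) + 1
= 2 * (2 * (2 * (2 * (2 * moves(2) + 1) + 1) + 1) + 1) + 1
= 2 * (2 * (2 * (2 * (2 * (2 * moves(1) + 1) + 1) + 1) + 1) + 1) + 1
Now compute bottom-up:
moves(1) = 1
moves(2) = 2 * 1 + 1 = 3
moves(3) = 2 * 3 + 1 = 7
moves(4) = 2 * 7 + 1 = 15
moves(5) = 2 * 15 + 1 = 31
moves(6) = 2 * 31 + 1 = 63
moves(7) = 2 * 63 + 1 = 127
= 127


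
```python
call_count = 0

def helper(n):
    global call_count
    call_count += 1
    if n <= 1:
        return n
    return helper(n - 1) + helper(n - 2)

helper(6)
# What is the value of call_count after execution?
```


helper(6) calls helper(5) and helper(4); each non-base call branches into two more.
Let C(k) = total number of calls made by helper(k), including the call to helper(k) itself.
Base cases: C(0) = 1, C(1) = 1
Recurrence: C(k) = 1 + C(k-1) + C(k-2)
  C(2) = 1 + C(1) + C(0) = 1 + 1 + 1 = 3
  C(3) = 1 + C(2) + C(1) = 1 + 3 + 1 = 5
  C(4) = 1 + C(3) + C(2) = 1 + 5 + 3 = 9
  C(5) = 1 + C(4) + C(3) = 1 + 9 + 5 = 15
  C(6) = 1 + C(5) + C(4) = 1 + 15 + 9 = 25
Total calls = C(6) = 25


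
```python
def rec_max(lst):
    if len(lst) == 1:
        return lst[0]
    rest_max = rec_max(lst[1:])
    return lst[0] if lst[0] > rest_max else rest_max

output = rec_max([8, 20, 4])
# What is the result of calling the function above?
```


rec_max([8, 20, 4])
= compare 8 with rec_max([20, 4])
= compare 20 with rec_max([4])
Base: rec_max([4]) = 4
compare 20 with 4: max = 20
compare 8 with 20: max = 20
= 20


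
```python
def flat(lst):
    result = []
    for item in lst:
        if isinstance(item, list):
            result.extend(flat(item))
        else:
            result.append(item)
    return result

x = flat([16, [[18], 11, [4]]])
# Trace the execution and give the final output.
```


flat([16, [[18], 11, [4]]])
Processing each element:
  16 is not a list -> append 16
  [[18], 11, [4]] is a list -> flat recursively -> [18, 11, 4]
= [16, 18, 11, 4]


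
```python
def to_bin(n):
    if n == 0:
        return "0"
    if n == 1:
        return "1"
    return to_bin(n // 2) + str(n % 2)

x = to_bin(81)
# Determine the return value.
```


to_bin(81)
= to_bin(40) + "1"
= to_bin(20) + "0" + "1"
= to_bin(10) + "0" + "0" + "1"
= to_bin(5) + "0" + "0" + "0" + "1"
= to_bin(2) + "1" + "0" + "0" + "0" + "1"
= to_bin(1) + "0" + "1" + "0" + "0" + "0" + "1"
= "1" + "0" + "1" + "0" + "0" + "0" + "1"
= "1010001"


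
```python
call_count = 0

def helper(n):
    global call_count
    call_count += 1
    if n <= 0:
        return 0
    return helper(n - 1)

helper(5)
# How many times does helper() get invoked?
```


helper(5) calls helper(4) calls ... calls helper(0)
Total calls: 5 + 1 (for base case) = 6


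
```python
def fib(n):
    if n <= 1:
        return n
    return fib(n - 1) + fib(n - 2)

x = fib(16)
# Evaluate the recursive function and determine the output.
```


fib(16)
= fib(15) + fib(14)
= (fib(14) + fib(13)) + fib(14)
Computing bottom-up: fib(0)=0, fib(1)=1, fib(2)=1, fib(3)=2, fib(4)=3, fib(5)=5, fib(6)=8, fib(7)=13, fib(8)=21, fib(9)=34, fib(10)=55, fib(11)=89, fib(12)=144, fib(13)=233, fib(14)=377, fib(15)=610, fib(16)=987
= 987


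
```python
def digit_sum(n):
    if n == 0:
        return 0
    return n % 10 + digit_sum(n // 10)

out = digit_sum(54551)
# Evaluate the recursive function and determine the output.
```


digit_sum(54551)
= 1 + digit_sum(5455)
= 1 + 5 + digit_sum(545)
= 1 + 5 + 5 + digit_sum(54)
= 1 + 5 + 5 + 4 + digit_sum(5)
= 1 + 5 + 5 + 4 + 5 + digit_sum(0)
= 1 + 5 + 5 + 4 + 5 + 0
= 20


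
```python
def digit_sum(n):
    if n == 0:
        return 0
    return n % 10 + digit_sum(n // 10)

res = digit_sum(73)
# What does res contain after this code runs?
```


digit_sum(73)
= 3 + digit_sum(7)
= 3 + 7 + digit_sum(0)
= 3 + 7 + 0
= 10


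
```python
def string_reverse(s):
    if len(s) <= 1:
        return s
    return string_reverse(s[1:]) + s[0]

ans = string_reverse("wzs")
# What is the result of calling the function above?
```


string_reverse("wzs")
= string_reverse("zs") + "w"
= string_reverse("s") + "z" + "w"
= "s" + "z" + "w"
= "szw"


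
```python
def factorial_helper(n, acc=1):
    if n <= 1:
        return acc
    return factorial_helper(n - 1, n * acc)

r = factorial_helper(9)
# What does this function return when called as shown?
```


factorial_helper(9, 1)
= factorial_helper(8, 9 * 1) = factorial_helper(8, 9)
= factorial_helper(7, 8 * 9) = factorial_helper(7, 72)
= factorial_helper(6, 7 * 72) = factorial_helper(6, 504)
= factorial_helper(5, 6 * 504) = factorial_helper(5, 3024)
= factorial_helper(4, 5 * 3024) = factorial_helper(4, 15120)
= factorial_helper(3, 4 * 15120) = factorial_helper(3, 60480)
= factorial_helper(2, 3 * 60480) = factorial_helper(2, 181440)
= factorial_helper(1, 2 * 181440) = factorial_helper(1, 362880)
n <= 1, return acc = 362880


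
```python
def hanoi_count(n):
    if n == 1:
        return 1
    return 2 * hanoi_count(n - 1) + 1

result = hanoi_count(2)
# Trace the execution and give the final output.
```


hanoi_count(2)
= 2 * hanoi_count(1) + 1
Now compute bottom-up:
hanoi_count(1) = 1
hanoi_count(2) = 2 * 1 + 1 = 3
= 3


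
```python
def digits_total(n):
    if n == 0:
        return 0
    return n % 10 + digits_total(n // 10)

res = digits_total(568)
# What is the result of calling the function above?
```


digits_total(568)
= 8 + digits_total(56)
= 8 + 6 + digits_total(5)
= 8 + 6 + 5 + digits_total(0)
= 8 + 6 + 5 + 0
= 19


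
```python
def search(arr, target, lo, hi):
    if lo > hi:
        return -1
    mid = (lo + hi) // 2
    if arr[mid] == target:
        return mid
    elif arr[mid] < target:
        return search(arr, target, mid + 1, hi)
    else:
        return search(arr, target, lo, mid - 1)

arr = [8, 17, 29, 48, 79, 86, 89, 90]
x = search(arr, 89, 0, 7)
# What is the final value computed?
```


search(arr, 89, 0, 7)
lo=0, hi=7, mid=3, arr[mid]=48
48 < 89, search right half
lo=4, hi=7, mid=5, arr[mid]=86
86 < 89, search right half
lo=6, hi=7, mid=6, arr[mid]=89
arr[6] == 89, found at index 6
= 6


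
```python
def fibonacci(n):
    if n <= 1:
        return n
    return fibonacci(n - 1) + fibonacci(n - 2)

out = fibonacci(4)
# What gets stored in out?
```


fibonacci(4)
= fibonacci(3) + fibonacci(2)
= (fibonacci(2) + fibonacci(1)) + fibonacci(2)
Computing bottom-up: fibonacci(0)=0, fibonacci(1)=1, fibonacci(2)=1, fibonacci(3)=2, fibonacci(4)=3
= 3


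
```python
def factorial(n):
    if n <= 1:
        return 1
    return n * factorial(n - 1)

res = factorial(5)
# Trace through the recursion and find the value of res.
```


factorial(5)
= 5 * factorial(4)
= 5 * 4 * factorial(3)
= 5 * 4 * 3 * factorial(2)
= 5 * 4 * 3 * 2 * factorial(1)
= 5 * 4 * 3 * 2 * 1
= 120


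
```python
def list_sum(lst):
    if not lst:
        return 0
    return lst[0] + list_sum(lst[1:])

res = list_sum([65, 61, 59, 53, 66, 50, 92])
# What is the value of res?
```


list_sum([65, 61, 59, 53, 66, 50, 92])
= 65 + list_sum([61, 59, 53, 66, 50, 92])
= 65 + 61 + list_sum([59, 53, 66, 50, 92])
= 65 + 61 + 59 + list_sum([53, 66, 50, 92])
= 65 + 61 + 59 + 53 + list_sum([66, 50, 92])
= 65 + 61 + 59 + 53 + 66 + list_sum([50, 92])
= 65 + 61 + 59 + 53 + 66 + 50 + list_sum([92])
= 65 + 61 + 59 + 53 + 66 + 50 + 92 + list_sum([])
= 65 + 61 + 59 + 53 + 66 + 50 + 92 + 0
= 446
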